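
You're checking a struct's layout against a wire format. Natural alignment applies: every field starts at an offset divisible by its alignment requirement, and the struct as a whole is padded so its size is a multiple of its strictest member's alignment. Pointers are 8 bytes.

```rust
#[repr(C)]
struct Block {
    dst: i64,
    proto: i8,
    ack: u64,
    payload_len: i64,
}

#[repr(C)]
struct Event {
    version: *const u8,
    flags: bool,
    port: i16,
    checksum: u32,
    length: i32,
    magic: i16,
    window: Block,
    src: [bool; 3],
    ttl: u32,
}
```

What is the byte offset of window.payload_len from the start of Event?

Block: 0..8  dst  (8B, 8-aligned); 8..9  proto  (1B, 1-aligned); 9..16  -- padding (7B); 16..24  ack  (8B, 8-aligned); 24..32  payload_len  (8B, 8-aligned); sizeof = 32, alignof = 8
0..8  version  (8B, 8-aligned)
8..9  flags  (1B, 1-aligned)
9..10  -- padding (1B)
10..12  port  (2B, 2-aligned)
12..16  checksum  (4B, 4-aligned)
16..20  length  (4B, 4-aligned)
20..22  magic  (2B, 2-aligned)
22..24  -- padding (2B)
24..56  window  (32B, 8-aligned)
within Block: payload_len at 24
24 + 24 = 48

48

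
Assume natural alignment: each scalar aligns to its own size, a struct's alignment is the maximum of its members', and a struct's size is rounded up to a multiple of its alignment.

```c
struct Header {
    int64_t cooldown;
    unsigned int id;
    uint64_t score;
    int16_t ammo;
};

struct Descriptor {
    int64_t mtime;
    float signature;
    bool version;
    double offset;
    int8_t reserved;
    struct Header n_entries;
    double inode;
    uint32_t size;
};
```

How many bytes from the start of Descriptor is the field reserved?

24

Header: cooldown at 0 (size 8, align 8) → ends 8; id at 8 (size 4, align 4) → ends 12; pad 4 to align 8 for score; score at 16 (size 8, align 8) → ends 24; ammo at 24 (size 2, align 2) → ends 26; tail pad 6 to reach multiple of 8; total 32 bytes, alignment 8
mtime at 0 (size 8, align 8) → ends 8
signature at 8 (size 4, align 4) → ends 12
version at 12 (size 1, align 1) → ends 13
pad 3 to align 8 for offset
offset at 16 (size 8, align 8) → ends 24
reserved at 24 (size 1, align 1) → ends 25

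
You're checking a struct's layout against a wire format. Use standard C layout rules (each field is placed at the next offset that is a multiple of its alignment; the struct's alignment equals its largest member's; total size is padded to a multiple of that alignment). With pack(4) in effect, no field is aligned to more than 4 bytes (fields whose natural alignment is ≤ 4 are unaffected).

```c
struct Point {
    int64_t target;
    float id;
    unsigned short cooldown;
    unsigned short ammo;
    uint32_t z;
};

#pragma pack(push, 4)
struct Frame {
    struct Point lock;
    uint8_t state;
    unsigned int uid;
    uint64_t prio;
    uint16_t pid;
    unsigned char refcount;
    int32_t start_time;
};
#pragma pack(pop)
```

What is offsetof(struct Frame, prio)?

Point: target at 0 (size 8, align 8) → ends 8; id at 8 (size 4, align 4) → ends 12; cooldown at 12 (size 2, align 2) → ends 14; ammo at 14 (size 2, align 2) → ends 16; z at 16 (size 4, align 4) → ends 20; tail pad 4 to reach multiple of 8; total 24 bytes, alignment 8
lock at 0 (size 24, align 4) → ends 24
state at 24 (size 1, align 1) → ends 25
pad 3 to align 4 for uid
uid at 28 (size 4, align 4) → ends 32
prio at 32 (size 8, align 4) → ends 40

32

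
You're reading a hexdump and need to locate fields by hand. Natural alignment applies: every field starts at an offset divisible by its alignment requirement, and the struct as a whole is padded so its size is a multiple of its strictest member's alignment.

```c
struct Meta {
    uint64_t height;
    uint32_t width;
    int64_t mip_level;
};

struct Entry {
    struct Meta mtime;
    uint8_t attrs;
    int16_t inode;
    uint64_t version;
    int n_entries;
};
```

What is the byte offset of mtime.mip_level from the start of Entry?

16

Meta: @0: height [8B, align 8] → 8; @8: width [4B, align 4] → 12; +4 pad (align 8); @16: mip_level [8B, align 8] → 24; size 24, align 8
@0: mtime [24B, align 8] → 24
within Meta: mip_level at 16
0 + 16 = 16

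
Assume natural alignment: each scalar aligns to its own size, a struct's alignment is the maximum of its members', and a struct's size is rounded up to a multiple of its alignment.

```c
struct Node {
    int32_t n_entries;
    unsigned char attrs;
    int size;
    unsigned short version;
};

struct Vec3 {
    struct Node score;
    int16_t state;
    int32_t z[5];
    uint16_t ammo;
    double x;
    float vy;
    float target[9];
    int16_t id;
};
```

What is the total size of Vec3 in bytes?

104

Node: 0..4  n_entries  (4B, 4-aligned); 4..5  attrs  (1B, 1-aligned); 5..8  -- padding (3B); 8..12  size  (4B, 4-aligned); 12..14  version  (2B, 2-aligned); 14..16  -- tail padding (2B); sizeof = 16, alignof = 4
0..16  score  (16B, 4-aligned)
16..18  state  (2B, 2-aligned)
18..20  -- padding (2B)
20..40  z  (20B, 4-aligned)
40..42  ammo  (2B, 2-aligned)
42..48  -- padding (6B)
48..56  x  (8B, 8-aligned)
56..60  vy  (4B, 4-aligned)
60..96  target  (36B, 4-aligned)
96..98  id  (2B, 2-aligned)
98..104  -- tail padding (6B)
sizeof = 104, alignof = 8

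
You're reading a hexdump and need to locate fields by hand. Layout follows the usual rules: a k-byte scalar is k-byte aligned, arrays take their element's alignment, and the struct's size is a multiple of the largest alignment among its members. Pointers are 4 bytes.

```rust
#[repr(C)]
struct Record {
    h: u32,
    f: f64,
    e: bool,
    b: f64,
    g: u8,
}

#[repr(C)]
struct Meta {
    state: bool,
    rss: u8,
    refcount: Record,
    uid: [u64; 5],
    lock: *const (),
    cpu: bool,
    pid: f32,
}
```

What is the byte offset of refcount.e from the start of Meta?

Record: @0: h [4B, align 4] → 4; +4 pad (align 8); @8: f [8B, align 8] → 16; @16: e [1B, align 1] → 17; +7 pad (align 8); @24: b [8B, align 8] → 32; @32: g [1B, align 1] → 33; +7 tail pad (align 8); size 40, align 8
@0: state [1B, align 1] → 1
@1: rss [1B, align 1] → 2
+6 pad (align 8)
@8: refcount [40B, align 8] → 48
within Record: e at 16
8 + 16 = 24

24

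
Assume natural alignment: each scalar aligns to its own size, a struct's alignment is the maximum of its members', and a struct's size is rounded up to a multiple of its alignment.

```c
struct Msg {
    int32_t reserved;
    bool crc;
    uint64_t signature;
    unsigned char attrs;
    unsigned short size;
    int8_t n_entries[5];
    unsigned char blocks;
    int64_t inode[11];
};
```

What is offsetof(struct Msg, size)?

18

reserved at 0 (size 4, align 4) → ends 4
crc at 4 (size 1, align 1) → ends 5
pad 3 to align 8 for signature
signature at 8 (size 8, align 8) → ends 16
attrs at 16 (size 1, align 1) → ends 17
pad 1 to align 2 for size
size at 18 (size 2, align 2) → ends 20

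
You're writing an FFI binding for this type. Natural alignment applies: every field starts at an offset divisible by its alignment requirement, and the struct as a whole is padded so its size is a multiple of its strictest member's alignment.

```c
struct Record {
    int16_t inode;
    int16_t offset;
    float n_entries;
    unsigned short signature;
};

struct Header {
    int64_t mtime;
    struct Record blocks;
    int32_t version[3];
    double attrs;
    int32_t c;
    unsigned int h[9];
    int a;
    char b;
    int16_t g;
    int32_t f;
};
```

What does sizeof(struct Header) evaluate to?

96

Record: @0: inode [2B, align 2] → 2; @2: offset [2B, align 2] → 4; @4: n_entries [4B, align 4] → 8; @8: signature [2B, align 2] → 10; +2 tail pad (align 4); size 12, align 4
@0: mtime [8B, align 8] → 8
@8: blocks [12B, align 4] → 20
@20: version [12B, align 4] → 32
@32: attrs [8B, align 8] → 40
@40: c [4B, align 4] → 44
@44: h [36B, align 4] → 80
@80: a [4B, align 4] → 84
@84: b [1B, align 1] → 85
+1 pad (align 2)
@86: g [2B, align 2] → 88
@88: f [4B, align 4] → 92
+4 tail pad (align 8)
size 96, align 8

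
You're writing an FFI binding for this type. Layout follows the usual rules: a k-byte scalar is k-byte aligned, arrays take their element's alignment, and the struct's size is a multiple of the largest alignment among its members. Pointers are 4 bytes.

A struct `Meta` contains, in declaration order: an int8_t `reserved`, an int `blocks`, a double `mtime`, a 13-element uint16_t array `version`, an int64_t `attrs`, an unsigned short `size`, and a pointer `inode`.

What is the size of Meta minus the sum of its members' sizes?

11

reserved at 0 (size 1, align 1) → ends 1
pad 3 to align 4 for blocks
blocks at 4 (size 4, align 4) → ends 8
mtime at 8 (size 8, align 8) → ends 16
version at 16 (size 26, align 2) → ends 42
pad 6 to align 8 for attrs
attrs at 48 (size 8, align 8) → ends 56
size at 56 (size 2, align 2) → ends 58
pad 2 to align 4 for inode
inode at 60 (size 4, align 4) → ends 64
total 64 bytes, alignment 8
data bytes 53, size 64 → padding 11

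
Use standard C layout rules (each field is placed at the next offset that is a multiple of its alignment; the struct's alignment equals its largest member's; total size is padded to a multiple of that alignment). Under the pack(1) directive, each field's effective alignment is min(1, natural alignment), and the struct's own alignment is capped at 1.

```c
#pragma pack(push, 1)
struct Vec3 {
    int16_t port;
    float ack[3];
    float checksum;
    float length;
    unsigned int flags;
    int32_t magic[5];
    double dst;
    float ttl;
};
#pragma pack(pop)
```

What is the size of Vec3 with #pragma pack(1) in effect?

58

port at 0 (size 2, align 1) → ends 2
ack at 2 (size 12, align 1) → ends 14
checksum at 14 (size 4, align 1) → ends 18
length at 18 (size 4, align 1) → ends 22
flags at 22 (size 4, align 1) → ends 26
magic at 26 (size 20, align 1) → ends 46
dst at 46 (size 8, align 1) → ends 54
ttl at 54 (size 4, align 1) → ends 58
total 58 bytes, alignment 1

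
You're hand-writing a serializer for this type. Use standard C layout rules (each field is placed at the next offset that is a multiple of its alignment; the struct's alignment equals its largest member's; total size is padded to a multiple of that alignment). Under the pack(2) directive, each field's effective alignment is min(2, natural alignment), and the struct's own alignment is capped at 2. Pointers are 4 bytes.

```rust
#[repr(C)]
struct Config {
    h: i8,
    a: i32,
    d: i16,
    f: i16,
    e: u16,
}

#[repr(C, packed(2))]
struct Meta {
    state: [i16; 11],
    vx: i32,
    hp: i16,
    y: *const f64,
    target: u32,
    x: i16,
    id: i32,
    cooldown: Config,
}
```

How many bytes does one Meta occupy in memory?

58

Config: h at 0 (size 1, align 1) → ends 1; pad 3 to align 4 for a; a at 4 (size 4, align 4) → ends 8; d at 8 (size 2, align 2) → ends 10; f at 10 (size 2, align 2) → ends 12; e at 12 (size 2, align 2) → ends 14; tail pad 2 to reach multiple of 4; total 16 bytes, alignment 4
state at 0 (size 22, align 2) → ends 22
vx at 22 (size 4, align 2) → ends 26
hp at 26 (size 2, align 2) → ends 28
y at 28 (size 4, align 2) → ends 32
target at 32 (size 4, align 2) → ends 36
x at 36 (size 2, align 2) → ends 38
id at 38 (size 4, align 2) → ends 42
cooldown at 42 (size 16, align 2) → ends 58
total 58 bytes, alignment 2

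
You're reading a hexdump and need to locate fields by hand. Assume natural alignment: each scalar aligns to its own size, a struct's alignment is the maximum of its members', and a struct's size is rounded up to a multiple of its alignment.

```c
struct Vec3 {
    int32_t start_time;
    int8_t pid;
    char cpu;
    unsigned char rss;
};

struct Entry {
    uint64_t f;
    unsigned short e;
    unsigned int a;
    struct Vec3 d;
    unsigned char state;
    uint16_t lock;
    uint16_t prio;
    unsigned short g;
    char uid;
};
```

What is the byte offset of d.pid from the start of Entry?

Vec3: 0..4  start_time  (4B, 4-aligned); 4..5  pid  (1B, 1-aligned); 5..6  cpu  (1B, 1-aligned); 6..7  rss  (1B, 1-aligned); 7..8  -- tail padding (1B); sizeof = 8, alignof = 4
0..8  f  (8B, 8-aligned)
8..10  e  (2B, 2-aligned)
10..12  -- padding (2B)
12..16  a  (4B, 4-aligned)
16..24  d  (8B, 4-aligned)
within Vec3: pid at 4
16 + 4 = 20

20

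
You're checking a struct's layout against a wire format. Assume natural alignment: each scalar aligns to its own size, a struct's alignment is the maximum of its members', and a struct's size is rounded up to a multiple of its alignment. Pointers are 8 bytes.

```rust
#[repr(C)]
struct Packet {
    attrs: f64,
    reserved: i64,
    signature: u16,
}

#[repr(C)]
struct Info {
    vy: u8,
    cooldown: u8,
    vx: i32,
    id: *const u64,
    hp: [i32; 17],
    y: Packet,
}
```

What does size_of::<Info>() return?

Packet: attrs at 0 (size 8, align 8) → ends 8; reserved at 8 (size 8, align 8) → ends 16; signature at 16 (size 2, align 2) → ends 18; tail pad 6 to reach multiple of 8; total 24 bytes, alignment 8
vy at 0 (size 1, align 1) → ends 1
cooldown at 1 (size 1, align 1) → ends 2
pad 2 to align 4 for vx
vx at 4 (size 4, align 4) → ends 8
id at 8 (size 8, align 8) → ends 16
hp at 16 (size 68, align 4) → ends 84
pad 4 to align 8 for y
y at 88 (size 24, align 8) → ends 112
total 112 bytes, alignment 8

112 bytes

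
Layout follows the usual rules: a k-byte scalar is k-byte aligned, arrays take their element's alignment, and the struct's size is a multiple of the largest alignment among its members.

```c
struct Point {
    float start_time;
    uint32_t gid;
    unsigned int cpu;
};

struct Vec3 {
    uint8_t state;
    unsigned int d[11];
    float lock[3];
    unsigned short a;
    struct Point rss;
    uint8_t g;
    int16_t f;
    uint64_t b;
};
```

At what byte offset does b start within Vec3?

80

Point: start_time at 0 (size 4, align 4) → ends 4; gid at 4 (size 4, align 4) → ends 8; cpu at 8 (size 4, align 4) → ends 12; total 12 bytes, alignment 4
state at 0 (size 1, align 1) → ends 1
pad 3 to align 4 for d
d at 4 (size 44, align 4) → ends 48
lock at 48 (size 12, align 4) → ends 60
a at 60 (size 2, align 2) → ends 62
pad 2 to align 4 for rss
rss at 64 (size 12, align 4) → ends 76
g at 76 (size 1, align 1) → ends 77
pad 1 to align 2 for f
f at 78 (size 2, align 2) → ends 80
b at 80 (size 8, align 8) → ends 88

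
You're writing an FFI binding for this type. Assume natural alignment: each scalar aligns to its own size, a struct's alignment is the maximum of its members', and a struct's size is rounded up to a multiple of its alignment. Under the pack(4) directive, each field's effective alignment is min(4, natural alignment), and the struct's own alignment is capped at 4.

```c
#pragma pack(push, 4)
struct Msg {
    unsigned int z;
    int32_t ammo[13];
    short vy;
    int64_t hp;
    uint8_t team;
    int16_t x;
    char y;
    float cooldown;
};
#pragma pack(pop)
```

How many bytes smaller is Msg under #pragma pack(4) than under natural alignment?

8

natural layout:
  @0: z [4B, align 4] → 4
  @4: ammo [52B, align 4] → 56
  @56: vy [2B, align 2] → 58
  +6 pad (align 8)
  @64: hp [8B, align 8] → 72
  @72: team [1B, align 1] → 73
  +1 pad (align 2)
  @74: x [2B, align 2] → 76
  @76: y [1B, align 1] → 77
  +3 pad (align 4)
  @80: cooldown [4B, align 4] → 84
  +4 tail pad (align 8)
  size 88, align 8
packed(4) layout:
  @0: z [4B, align 4] → 4
  @4: ammo [52B, align 4] → 56
  @56: vy [2B, align 2] → 58
  +2 pad (align 4)
  @60: hp [8B, align 4] → 68
  @68: team [1B, align 1] → 69
  +1 pad (align 2)
  @70: x [2B, align 2] → 72
  @72: y [1B, align 1] → 73
  +3 pad (align 4)
  @76: cooldown [4B, align 4] → 80
  size 80, align 4
88 − 80 = 8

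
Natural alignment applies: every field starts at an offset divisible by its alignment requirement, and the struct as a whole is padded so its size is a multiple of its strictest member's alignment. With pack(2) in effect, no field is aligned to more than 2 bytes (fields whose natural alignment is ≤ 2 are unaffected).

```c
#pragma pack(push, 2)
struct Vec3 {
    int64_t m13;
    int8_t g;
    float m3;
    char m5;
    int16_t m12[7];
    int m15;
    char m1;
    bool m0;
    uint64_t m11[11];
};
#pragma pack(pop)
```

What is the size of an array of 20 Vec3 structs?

0..8  m13  (8B, 2-aligned)
8..9  g  (1B, 1-aligned)
9..10  -- padding (1B)
10..14  m3  (4B, 2-aligned)
14..15  m5  (1B, 1-aligned)
15..16  -- padding (1B)
16..30  m12  (14B, 2-aligned)
30..34  m15  (4B, 2-aligned)
34..35  m1  (1B, 1-aligned)
35..36  m0  (1B, 1-aligned)
36..124  m11  (88B, 2-aligned)
sizeof = 124, alignof = 2
array of 20: 20 × 124 = 2480

2480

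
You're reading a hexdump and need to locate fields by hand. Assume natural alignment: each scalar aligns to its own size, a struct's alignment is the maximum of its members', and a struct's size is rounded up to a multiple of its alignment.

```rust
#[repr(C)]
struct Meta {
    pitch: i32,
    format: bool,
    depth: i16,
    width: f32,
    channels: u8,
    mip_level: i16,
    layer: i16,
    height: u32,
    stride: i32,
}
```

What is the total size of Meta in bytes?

28

pitch at 0 (size 4, align 4) → ends 4
format at 4 (size 1, align 1) → ends 5
pad 1 to align 2 for depth
depth at 6 (size 2, align 2) → ends 8
width at 8 (size 4, align 4) → ends 12
channels at 12 (size 1, align 1) → ends 13
pad 1 to align 2 for mip_level
mip_level at 14 (size 2, align 2) → ends 16
layer at 16 (size 2, align 2) → ends 18
pad 2 to align 4 for height
height at 20 (size 4, align 4) → ends 24
stride at 24 (size 4, align 4) → ends 28
total 28 bytes, alignment 4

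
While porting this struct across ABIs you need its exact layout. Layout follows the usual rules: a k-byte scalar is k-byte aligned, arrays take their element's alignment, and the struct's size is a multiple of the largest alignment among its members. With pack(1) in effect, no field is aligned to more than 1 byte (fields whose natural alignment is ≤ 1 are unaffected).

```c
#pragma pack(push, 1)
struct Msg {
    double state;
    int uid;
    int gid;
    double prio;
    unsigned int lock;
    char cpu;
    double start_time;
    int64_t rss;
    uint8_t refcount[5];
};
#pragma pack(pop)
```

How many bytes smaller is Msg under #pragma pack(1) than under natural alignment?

6

natural layout:
  @0: state [8B, align 8] → 8
  @8: uid [4B, align 4] → 12
  @12: gid [4B, align 4] → 16
  @16: prio [8B, align 8] → 24
  @24: lock [4B, align 4] → 28
  @28: cpu [1B, align 1] → 29
  +3 pad (align 8)
  @32: start_time [8B, align 8] → 40
  @40: rss [8B, align 8] → 48
  @48: refcount [5B, align 1] → 53
  +3 tail pad (align 8)
  size 56, align 8
packed(1) layout:
  @0: state [8B, align 1] → 8
  @8: uid [4B, align 1] → 12
  @12: gid [4B, align 1] → 16
  @16: prio [8B, align 1] → 24
  @24: lock [4B, align 1] → 28
  @28: cpu [1B, align 1] → 29
  @29: start_time [8B, align 1] → 37
  @37: rss [8B, align 1] → 45
  @45: refcount [5B, align 1] → 50
  size 50, align 1
56 − 50 = 6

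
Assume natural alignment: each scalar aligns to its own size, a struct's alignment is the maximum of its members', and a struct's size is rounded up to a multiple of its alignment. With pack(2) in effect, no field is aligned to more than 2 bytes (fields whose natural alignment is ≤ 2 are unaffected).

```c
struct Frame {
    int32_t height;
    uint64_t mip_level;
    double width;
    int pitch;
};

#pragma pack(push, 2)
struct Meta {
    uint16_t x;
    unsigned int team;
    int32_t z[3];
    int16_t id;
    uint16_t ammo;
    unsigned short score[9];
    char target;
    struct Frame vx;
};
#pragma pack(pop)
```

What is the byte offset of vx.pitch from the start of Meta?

Frame: @0: height [4B, align 4] → 4; +4 pad (align 8); @8: mip_level [8B, align 8] → 16; @16: width [8B, align 8] → 24; @24: pitch [4B, align 4] → 28; +4 tail pad (align 8); size 32, align 8
@0: x [2B, align 2] → 2
@2: team [4B, align 2] → 6
@6: z [12B, align 2] → 18
@18: id [2B, align 2] → 20
@20: ammo [2B, align 2] → 22
@22: score [18B, align 2] → 40
@40: target [1B, align 1] → 41
+1 pad (align 2)
@42: vx [32B, align 2] → 74
within Frame: pitch at 24
42 + 24 = 66

66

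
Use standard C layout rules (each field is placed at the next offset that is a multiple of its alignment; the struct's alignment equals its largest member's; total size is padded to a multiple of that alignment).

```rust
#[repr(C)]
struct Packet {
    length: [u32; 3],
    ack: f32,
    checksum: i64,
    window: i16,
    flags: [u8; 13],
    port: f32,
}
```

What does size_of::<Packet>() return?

48 bytes

length at 0 (size 12, align 4) → ends 12
ack at 12 (size 4, align 4) → ends 16
checksum at 16 (size 8, align 8) → ends 24
window at 24 (size 2, align 2) → ends 26
flags at 26 (size 13, align 1) → ends 39
pad 1 to align 4 for port
port at 40 (size 4, align 4) → ends 44
tail pad 4 to reach multiple of 8
total 48 bytes, alignment 8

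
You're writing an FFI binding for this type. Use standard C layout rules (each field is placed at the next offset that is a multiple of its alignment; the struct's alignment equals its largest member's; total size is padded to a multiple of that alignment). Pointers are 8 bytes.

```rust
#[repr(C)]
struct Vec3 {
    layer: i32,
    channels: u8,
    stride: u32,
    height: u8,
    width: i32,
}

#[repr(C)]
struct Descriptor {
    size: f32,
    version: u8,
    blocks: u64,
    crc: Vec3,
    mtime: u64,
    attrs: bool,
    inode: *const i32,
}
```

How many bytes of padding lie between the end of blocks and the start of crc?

Vec3: layer at 0 (size 4, align 4) → ends 4; channels at 4 (size 1, align 1) → ends 5; pad 3 to align 4 for stride; stride at 8 (size 4, align 4) → ends 12; height at 12 (size 1, align 1) → ends 13; pad 3 to align 4 for width; width at 16 (size 4, align 4) → ends 20; total 20 bytes, alignment 4
size at 0 (size 4, align 4) → ends 4
version at 4 (size 1, align 1) → ends 5
pad 3 to align 8 for blocks
blocks at 8 (size 8, align 8) → ends 16
crc at 16 (size 20, align 4) → ends 36

0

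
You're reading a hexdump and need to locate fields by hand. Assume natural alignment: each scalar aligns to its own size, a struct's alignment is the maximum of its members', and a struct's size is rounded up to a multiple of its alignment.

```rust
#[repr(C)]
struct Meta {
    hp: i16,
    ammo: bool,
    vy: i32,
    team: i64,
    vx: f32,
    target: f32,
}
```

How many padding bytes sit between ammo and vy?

1

@0: hp [2B, align 2] → 2
@2: ammo [1B, align 1] → 3
+1 pad (align 4)
@4: vy [4B, align 4] → 8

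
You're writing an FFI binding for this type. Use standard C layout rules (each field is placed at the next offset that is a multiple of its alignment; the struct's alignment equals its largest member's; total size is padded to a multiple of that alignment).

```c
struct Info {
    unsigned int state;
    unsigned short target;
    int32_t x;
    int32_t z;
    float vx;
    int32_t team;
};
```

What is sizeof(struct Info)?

24 bytes

0..4  state  (4B, 4-aligned)
4..6  target  (2B, 2-aligned)
6..8  -- padding (2B)
8..12  x  (4B, 4-aligned)
12..16  z  (4B, 4-aligned)
16..20  vx  (4B, 4-aligned)
20..24  team  (4B, 4-aligned)
sizeof = 24, alignof = 4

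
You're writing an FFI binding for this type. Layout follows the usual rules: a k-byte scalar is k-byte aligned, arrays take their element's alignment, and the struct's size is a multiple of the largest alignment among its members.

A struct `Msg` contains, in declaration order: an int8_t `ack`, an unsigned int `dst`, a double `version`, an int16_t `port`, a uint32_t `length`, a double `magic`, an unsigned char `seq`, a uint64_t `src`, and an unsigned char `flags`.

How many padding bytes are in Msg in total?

ack at 0 (size 1, align 1) → ends 1
pad 3 to align 4 for dst
dst at 4 (size 4, align 4) → ends 8
version at 8 (size 8, align 8) → ends 16
port at 16 (size 2, align 2) → ends 18
pad 2 to align 4 for length
length at 20 (size 4, align 4) → ends 24
magic at 24 (size 8, align 8) → ends 32
seq at 32 (size 1, align 1) → ends 33
pad 7 to align 8 for src
src at 40 (size 8, align 8) → ends 48
flags at 48 (size 1, align 1) → ends 49
tail pad 7 to reach multiple of 8
total 56 bytes, alignment 8
data bytes 37, size 56 → padding 19

19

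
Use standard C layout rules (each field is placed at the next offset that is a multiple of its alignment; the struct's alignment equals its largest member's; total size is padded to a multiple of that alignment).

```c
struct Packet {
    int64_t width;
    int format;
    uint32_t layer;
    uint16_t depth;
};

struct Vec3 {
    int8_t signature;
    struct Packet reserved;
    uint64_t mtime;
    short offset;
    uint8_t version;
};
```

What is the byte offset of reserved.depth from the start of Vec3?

Packet: @0: width [8B, align 8] → 8; @8: format [4B, align 4] → 12; @12: layer [4B, align 4] → 16; @16: depth [2B, align 2] → 18; +6 tail pad (align 8); size 24, align 8
@0: signature [1B, align 1] → 1
+7 pad (align 8)
@8: reserved [24B, align 8] → 32
within Packet: depth at 16
8 + 16 = 24

24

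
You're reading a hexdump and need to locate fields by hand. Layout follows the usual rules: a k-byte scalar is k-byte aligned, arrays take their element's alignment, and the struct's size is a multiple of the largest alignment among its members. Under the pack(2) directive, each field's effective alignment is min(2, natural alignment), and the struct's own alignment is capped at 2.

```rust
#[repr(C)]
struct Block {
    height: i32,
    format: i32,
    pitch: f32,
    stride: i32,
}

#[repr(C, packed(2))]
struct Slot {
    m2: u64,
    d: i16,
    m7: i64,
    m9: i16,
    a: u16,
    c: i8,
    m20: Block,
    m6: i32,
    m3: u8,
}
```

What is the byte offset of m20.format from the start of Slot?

28

Block: @0: height [4B, align 4] → 4; @4: format [4B, align 4] → 8; @8: pitch [4B, align 4] → 12; @12: stride [4B, align 4] → 16; size 16, align 4
@0: m2 [8B, align 2] → 8
@8: d [2B, align 2] → 10
@10: m7 [8B, align 2] → 18
@18: m9 [2B, align 2] → 20
@20: a [2B, align 2] → 22
@22: c [1B, align 1] → 23
+1 pad (align 2)
@24: m20 [16B, align 2] → 40
within Block: format at 4
24 + 4 = 28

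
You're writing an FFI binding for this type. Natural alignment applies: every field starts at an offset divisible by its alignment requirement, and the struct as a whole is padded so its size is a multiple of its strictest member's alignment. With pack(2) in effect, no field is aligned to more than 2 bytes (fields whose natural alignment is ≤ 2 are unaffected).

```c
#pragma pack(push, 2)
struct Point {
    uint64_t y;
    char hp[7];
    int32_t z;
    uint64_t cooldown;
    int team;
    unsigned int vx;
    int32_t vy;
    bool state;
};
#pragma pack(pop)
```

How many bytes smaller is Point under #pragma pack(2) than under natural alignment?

natural layout:
  0..8  y  (8B, 8-aligned)
  8..15  hp  (7B, 1-aligned)
  15..16  -- padding (1B)
  16..20  z  (4B, 4-aligned)
  20..24  -- padding (4B)
  24..32  cooldown  (8B, 8-aligned)
  32..36  team  (4B, 4-aligned)
  36..40  vx  (4B, 4-aligned)
  40..44  vy  (4B, 4-aligned)
  44..45  state  (1B, 1-aligned)
  45..48  -- tail padding (3B)
  sizeof = 48, alignof = 8
packed(2) layout:
  0..8  y  (8B, 2-aligned)
  8..15  hp  (7B, 1-aligned)
  15..16  -- padding (1B)
  16..20  z  (4B, 2-aligned)
  20..28  cooldown  (8B, 2-aligned)
  28..32  team  (4B, 2-aligned)
  32..36  vx  (4B, 2-aligned)
  36..40  vy  (4B, 2-aligned)
  40..41  state  (1B, 1-aligned)
  41..42  -- tail padding (1B)
  sizeof = 42, alignof = 2
48 − 42 = 6

6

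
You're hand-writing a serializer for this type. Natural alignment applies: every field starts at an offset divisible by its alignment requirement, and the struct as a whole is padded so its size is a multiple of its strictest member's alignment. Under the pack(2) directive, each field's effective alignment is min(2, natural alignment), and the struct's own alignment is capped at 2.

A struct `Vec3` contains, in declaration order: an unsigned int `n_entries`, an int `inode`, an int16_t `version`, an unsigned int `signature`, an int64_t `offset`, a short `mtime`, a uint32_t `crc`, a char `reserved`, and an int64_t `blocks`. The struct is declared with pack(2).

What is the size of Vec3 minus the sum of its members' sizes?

n_entries at 0 (size 4, align 2) → ends 4
inode at 4 (size 4, align 2) → ends 8
version at 8 (size 2, align 2) → ends 10
signature at 10 (size 4, align 2) → ends 14
offset at 14 (size 8, align 2) → ends 22
mtime at 22 (size 2, align 2) → ends 24
crc at 24 (size 4, align 2) → ends 28
reserved at 28 (size 1, align 1) → ends 29
pad 1 to align 2 for blocks
blocks at 30 (size 8, align 2) → ends 38
total 38 bytes, alignment 2
data bytes 37, size 38 → padding 1

1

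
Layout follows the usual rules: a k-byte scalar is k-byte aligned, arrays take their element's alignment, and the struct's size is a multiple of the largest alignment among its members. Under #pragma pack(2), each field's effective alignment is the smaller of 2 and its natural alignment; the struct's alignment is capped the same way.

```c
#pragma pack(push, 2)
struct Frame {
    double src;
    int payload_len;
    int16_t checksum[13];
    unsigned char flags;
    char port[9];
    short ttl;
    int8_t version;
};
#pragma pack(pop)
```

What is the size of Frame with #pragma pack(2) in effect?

src at 0 (size 8, align 2) → ends 8
payload_len at 8 (size 4, align 2) → ends 12
checksum at 12 (size 26, align 2) → ends 38
flags at 38 (size 1, align 1) → ends 39
port at 39 (size 9, align 1) → ends 48
ttl at 48 (size 2, align 2) → ends 50
version at 50 (size 1, align 1) → ends 51
tail pad 1 to reach multiple of 2
total 52 bytes, alignment 2

52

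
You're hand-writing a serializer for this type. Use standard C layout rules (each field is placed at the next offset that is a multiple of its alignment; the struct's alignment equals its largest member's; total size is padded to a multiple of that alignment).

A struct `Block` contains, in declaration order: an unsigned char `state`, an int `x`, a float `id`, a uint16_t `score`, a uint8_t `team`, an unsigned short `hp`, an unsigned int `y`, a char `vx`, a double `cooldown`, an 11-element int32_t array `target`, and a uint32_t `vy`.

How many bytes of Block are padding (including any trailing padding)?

@0: state [1B, align 1] → 1
+3 pad (align 4)
@4: x [4B, align 4] → 8
@8: id [4B, align 4] → 12
@12: score [2B, align 2] → 14
@14: team [1B, align 1] → 15
+1 pad (align 2)
@16: hp [2B, align 2] → 18
+2 pad (align 4)
@20: y [4B, align 4] → 24
@24: vx [1B, align 1] → 25
+7 pad (align 8)
@32: cooldown [8B, align 8] → 40
@40: target [44B, align 4] → 84
@84: vy [4B, align 4] → 88
size 88, align 8
data bytes 75, size 88 → padding 13

13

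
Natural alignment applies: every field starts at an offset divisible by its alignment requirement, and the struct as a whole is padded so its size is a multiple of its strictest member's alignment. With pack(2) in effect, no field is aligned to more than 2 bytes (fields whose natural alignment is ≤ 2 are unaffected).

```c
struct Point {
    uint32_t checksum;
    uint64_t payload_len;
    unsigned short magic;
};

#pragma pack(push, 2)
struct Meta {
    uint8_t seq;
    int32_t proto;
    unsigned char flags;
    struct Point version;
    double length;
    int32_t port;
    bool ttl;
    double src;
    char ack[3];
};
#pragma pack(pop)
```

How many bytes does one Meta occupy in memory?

Point: 0..4  checksum  (4B, 4-aligned); 4..8  -- padding (4B); 8..16  payload_len  (8B, 8-aligned); 16..18  magic  (2B, 2-aligned); 18..24  -- tail padding (6B); sizeof = 24, alignof = 8
0..1  seq  (1B, 1-aligned)
1..2  -- padding (1B)
2..6  proto  (4B, 2-aligned)
6..7  flags  (1B, 1-aligned)
7..8  -- padding (1B)
8..32  version  (24B, 2-aligned)
32..40  length  (8B, 2-aligned)
40..44  port  (4B, 2-aligned)
44..45  ttl  (1B, 1-aligned)
45..46  -- padding (1B)
46..54  src  (8B, 2-aligned)
54..57  ack  (3B, 1-aligned)
57..58  -- tail padding (1B)
sizeof = 58, alignof = 2

58 bytes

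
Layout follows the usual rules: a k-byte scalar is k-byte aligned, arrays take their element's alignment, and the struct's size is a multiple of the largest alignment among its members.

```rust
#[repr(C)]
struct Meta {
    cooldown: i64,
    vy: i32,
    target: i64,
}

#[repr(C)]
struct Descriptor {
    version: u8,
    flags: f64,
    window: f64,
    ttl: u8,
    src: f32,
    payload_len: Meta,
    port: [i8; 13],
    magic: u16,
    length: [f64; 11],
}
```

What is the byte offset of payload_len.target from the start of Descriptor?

48

Meta: @0: cooldown [8B, align 8] → 8; @8: vy [4B, align 4] → 12; +4 pad (align 8); @16: target [8B, align 8] → 24; size 24, align 8
@0: version [1B, align 1] → 1
+7 pad (align 8)
@8: flags [8B, align 8] → 16
@16: window [8B, align 8] → 24
@24: ttl [1B, align 1] → 25
+3 pad (align 4)
@28: src [4B, align 4] → 32
@32: payload_len [24B, align 8] → 56
within Meta: target at 16
32 + 16 = 48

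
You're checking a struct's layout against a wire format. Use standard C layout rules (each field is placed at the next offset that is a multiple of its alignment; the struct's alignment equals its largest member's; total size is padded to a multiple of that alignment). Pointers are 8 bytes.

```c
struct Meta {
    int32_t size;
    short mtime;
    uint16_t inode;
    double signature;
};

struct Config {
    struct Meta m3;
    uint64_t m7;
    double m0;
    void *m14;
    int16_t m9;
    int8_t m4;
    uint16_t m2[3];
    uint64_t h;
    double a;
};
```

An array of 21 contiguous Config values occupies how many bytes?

Meta: size at 0 (size 4, align 4) → ends 4; mtime at 4 (size 2, align 2) → ends 6; inode at 6 (size 2, align 2) → ends 8; signature at 8 (size 8, align 8) → ends 16; total 16 bytes, alignment 8
m3 at 0 (size 16, align 8) → ends 16
m7 at 16 (size 8, align 8) → ends 24
m0 at 24 (size 8, align 8) → ends 32
m14 at 32 (size 8, align 8) → ends 40
m9 at 40 (size 2, align 2) → ends 42
m4 at 42 (size 1, align 1) → ends 43
pad 1 to align 2 for m2
m2 at 44 (size 6, align 2) → ends 50
pad 6 to align 8 for h
h at 56 (size 8, align 8) → ends 64
a at 64 (size 8, align 8) → ends 72
total 72 bytes, alignment 8
array of 21: 21 × 72 = 1512

1512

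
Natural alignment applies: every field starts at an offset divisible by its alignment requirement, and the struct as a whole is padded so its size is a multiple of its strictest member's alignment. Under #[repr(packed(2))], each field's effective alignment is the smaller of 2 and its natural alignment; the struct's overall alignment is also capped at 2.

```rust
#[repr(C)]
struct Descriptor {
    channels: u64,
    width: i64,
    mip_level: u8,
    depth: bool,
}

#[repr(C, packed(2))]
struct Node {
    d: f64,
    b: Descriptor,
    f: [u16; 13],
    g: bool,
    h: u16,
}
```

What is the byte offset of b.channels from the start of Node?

Descriptor: 0..8  channels  (8B, 8-aligned); 8..16  width  (8B, 8-aligned); 16..17  mip_level  (1B, 1-aligned); 17..18  depth  (1B, 1-aligned); 18..24  -- tail padding (6B); sizeof = 24, alignof = 8
0..8  d  (8B, 2-aligned)
8..32  b  (24B, 2-aligned)
within Descriptor: channels at 0
8 + 0 = 8

8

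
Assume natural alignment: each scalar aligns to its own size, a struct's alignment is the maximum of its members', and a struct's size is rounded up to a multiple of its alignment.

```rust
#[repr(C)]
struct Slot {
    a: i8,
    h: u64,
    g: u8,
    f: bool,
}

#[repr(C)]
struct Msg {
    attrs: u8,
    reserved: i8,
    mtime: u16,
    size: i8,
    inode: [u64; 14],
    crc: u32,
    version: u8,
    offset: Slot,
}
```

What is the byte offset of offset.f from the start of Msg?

Slot: @0: a [1B, align 1] → 1; +7 pad (align 8); @8: h [8B, align 8] → 16; @16: g [1B, align 1] → 17; @17: f [1B, align 1] → 18; +6 tail pad (align 8); size 24, align 8
@0: attrs [1B, align 1] → 1
@1: reserved [1B, align 1] → 2
@2: mtime [2B, align 2] → 4
@4: size [1B, align 1] → 5
+3 pad (align 8)
@8: inode [112B, align 8] → 120
@120: crc [4B, align 4] → 124
@124: version [1B, align 1] → 125
+3 pad (align 8)
@128: offset [24B, align 8] → 152
within Slot: f at 17
128 + 17 = 145

145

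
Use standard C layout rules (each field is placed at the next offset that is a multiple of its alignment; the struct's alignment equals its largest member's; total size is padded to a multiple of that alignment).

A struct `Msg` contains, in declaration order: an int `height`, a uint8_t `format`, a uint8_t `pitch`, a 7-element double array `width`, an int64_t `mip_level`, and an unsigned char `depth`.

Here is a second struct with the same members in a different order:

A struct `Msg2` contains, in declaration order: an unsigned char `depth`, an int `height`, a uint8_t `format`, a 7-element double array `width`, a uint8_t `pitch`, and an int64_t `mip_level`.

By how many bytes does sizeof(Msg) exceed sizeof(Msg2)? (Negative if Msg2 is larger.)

@0: height [4B, align 4] → 4
@4: format [1B, align 1] → 5
@5: pitch [1B, align 1] → 6
+2 pad (align 8)
@8: width [56B, align 8] → 64
@64: mip_level [8B, align 8] → 72
@72: depth [1B, align 1] → 73
+7 tail pad (align 8)
size 80, align 8
— Msg2 —
@0: depth [1B, align 1] → 1
+3 pad (align 4)
@4: height [4B, align 4] → 8
@8: format [1B, align 1] → 9
+7 pad (align 8)
@16: width [56B, align 8] → 72
@72: pitch [1B, align 1] → 73
+7 pad (align 8)
@80: mip_level [8B, align 8] → 88
size 88, align 8
80 − 88 = -8

-8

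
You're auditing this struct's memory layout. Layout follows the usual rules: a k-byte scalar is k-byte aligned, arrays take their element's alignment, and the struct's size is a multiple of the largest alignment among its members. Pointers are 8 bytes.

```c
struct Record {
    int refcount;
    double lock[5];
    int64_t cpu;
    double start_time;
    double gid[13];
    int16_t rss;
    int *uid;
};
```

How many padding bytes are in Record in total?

0..4  refcount  (4B, 4-aligned)
4..8  -- padding (4B)
8..48  lock  (40B, 8-aligned)
48..56  cpu  (8B, 8-aligned)
56..64  start_time  (8B, 8-aligned)
64..168  gid  (104B, 8-aligned)
168..170  rss  (2B, 2-aligned)
170..176  -- padding (6B)
176..184  uid  (8B, 8-aligned)
sizeof = 184, alignof = 8
data bytes 174, size 184 → padding 10

10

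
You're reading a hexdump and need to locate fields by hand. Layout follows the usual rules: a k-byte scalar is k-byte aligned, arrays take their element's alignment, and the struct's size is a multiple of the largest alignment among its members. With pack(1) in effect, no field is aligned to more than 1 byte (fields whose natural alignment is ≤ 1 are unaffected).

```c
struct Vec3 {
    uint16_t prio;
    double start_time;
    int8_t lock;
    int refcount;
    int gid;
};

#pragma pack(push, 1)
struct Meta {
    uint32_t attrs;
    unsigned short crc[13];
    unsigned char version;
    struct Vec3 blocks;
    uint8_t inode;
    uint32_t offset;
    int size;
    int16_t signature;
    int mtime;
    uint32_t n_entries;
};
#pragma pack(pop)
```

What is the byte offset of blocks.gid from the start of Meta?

55

Vec3: @0: prio [2B, align 2] → 2; +6 pad (align 8); @8: start_time [8B, align 8] → 16; @16: lock [1B, align 1] → 17; +3 pad (align 4); @20: refcount [4B, align 4] → 24; @24: gid [4B, align 4] → 28; +4 tail pad (align 8); size 32, align 8
@0: attrs [4B, align 1] → 4
@4: crc [26B, align 1] → 30
@30: version [1B, align 1] → 31
@31: blocks [32B, align 1] → 63
within Vec3: gid at 24
31 + 24 = 55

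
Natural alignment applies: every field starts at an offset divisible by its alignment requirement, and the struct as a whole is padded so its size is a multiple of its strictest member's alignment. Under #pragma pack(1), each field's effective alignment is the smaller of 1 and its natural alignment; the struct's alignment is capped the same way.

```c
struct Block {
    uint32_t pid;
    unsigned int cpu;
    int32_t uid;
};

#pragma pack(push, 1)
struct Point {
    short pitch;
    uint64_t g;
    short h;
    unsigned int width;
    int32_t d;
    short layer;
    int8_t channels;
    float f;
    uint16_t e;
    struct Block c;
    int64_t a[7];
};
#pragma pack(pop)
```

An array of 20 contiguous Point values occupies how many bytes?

Block: @0: pid [4B, align 4] → 4; @4: cpu [4B, align 4] → 8; @8: uid [4B, align 4] → 12; size 12, align 4
@0: pitch [2B, align 1] → 2
@2: g [8B, align 1] → 10
@10: h [2B, align 1] → 12
@12: width [4B, align 1] → 16
@16: d [4B, align 1] → 20
@20: layer [2B, align 1] → 22
@22: channels [1B, align 1] → 23
@23: f [4B, align 1] → 27
@27: e [2B, align 1] → 29
@29: c [12B, align 1] → 41
@41: a [56B, align 1] → 97
size 97, align 1
array of 20: 20 × 97 = 1940

1940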